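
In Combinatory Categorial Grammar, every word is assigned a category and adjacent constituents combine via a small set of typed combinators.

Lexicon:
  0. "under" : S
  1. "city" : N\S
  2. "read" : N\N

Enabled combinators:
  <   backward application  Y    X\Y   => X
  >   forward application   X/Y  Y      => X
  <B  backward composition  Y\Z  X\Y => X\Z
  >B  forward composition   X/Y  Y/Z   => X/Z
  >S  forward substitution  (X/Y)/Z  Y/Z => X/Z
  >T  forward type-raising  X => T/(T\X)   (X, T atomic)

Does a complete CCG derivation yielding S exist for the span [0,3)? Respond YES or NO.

S N\S N\N
CKY chart[0,3] = {N, N/(N\N), NP/(NP\N), PP/(PP\N), S/(S\N)}; S ∉ chart

NO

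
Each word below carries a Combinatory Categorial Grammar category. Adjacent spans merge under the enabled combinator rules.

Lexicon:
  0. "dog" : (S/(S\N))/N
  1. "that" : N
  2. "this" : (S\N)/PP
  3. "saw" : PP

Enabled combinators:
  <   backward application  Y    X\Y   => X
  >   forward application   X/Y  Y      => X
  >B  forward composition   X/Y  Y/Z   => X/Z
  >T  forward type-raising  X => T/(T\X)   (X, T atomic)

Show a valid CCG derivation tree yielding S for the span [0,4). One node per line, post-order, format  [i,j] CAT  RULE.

[0,4] S   >
  [0,2] S/(S\N)   >
    [0,1] "dog" : (S/(S\N))/N
    [1,2] "that" : N
  [2,4] S\N   >
    [2,3] "this" : (S\N)/PP
    [3,4] "saw" : PP

[0,1] (S/(S\N))/N  lex  "dog"
[1,2] N  lex  "that"
[0,2] S/(S\N)  >  k=1
[2,3] (S\N)/PP  lex  "this"
[3,4] PP  lex  "saw"
[2,4] S\N  >  k=3
[0,4] S  >  k=2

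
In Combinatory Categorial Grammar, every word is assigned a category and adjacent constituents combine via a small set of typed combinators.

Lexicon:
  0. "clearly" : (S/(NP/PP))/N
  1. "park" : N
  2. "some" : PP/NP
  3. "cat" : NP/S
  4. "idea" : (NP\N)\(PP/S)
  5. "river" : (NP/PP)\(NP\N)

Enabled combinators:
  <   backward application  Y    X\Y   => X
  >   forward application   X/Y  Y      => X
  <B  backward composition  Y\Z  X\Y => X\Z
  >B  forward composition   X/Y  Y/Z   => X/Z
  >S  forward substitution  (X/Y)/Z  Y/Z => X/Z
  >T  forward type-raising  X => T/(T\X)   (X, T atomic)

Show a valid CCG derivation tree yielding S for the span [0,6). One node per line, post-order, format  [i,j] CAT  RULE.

[0,6] S   >
  [0,2] S/(NP/PP)   >
    [0,1] "clearly" : (S/(NP/PP))/N
    [1,2] "park" : N
  [2,6] NP/PP   <
    [2,5] NP\N   <
      [2,4] PP/S   >B
        [2,3] "some" : PP/NP
        [3,4] "cat" : NP/S
      [4,5] "idea" : (NP\N)\(PP/S)
    [5,6] "river" : (NP/PP)\(NP\N)

[0,1] (S/(NP/PP))/N  lex  "clearly"
[1,2] N  lex  "park"
[0,2] S/(NP/PP)  >  k=1
[2,3] PP/NP  lex  "some"
[3,4] NP/S  lex  "cat"
[2,4] PP/S  >B  k=3
[4,5] (NP\N)\(PP/S)  lex  "idea"
[2,5] NP\N  <  k=4
[5,6] (NP/PP)\(NP\N)  lex  "river"
[2,6] NP/PP  <  k=5
[0,6] S  >  k=2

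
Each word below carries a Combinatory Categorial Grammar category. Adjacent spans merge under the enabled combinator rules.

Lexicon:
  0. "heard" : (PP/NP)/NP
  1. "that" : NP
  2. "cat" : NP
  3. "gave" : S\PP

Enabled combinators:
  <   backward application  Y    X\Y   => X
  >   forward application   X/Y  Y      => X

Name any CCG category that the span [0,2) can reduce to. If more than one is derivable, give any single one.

[0,4] S   <
  [0,3] PP   >
    [0,2] PP/NP   >
      [0,1] "heard" : (PP/NP)/NP
      [1,2] "that" : NP
    [2,3] "cat" : NP
  [3,4] "gave" : S\PP

PP/NP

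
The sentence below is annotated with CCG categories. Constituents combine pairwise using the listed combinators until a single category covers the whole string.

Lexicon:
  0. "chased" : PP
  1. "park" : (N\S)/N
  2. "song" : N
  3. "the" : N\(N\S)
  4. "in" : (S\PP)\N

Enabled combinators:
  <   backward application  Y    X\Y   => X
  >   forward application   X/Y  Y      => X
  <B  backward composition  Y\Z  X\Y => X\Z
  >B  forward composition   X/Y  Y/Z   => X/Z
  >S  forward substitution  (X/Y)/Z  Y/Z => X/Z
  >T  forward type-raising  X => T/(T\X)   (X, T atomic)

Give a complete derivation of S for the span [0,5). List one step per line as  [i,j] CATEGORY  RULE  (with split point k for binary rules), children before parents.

[0,5] S   >
  [0,1] S/(S\PP)   >T
    [0,1] "chased" : PP
  [1,5] S\PP   <
    [1,4] N   <
      [1,3] N\S   >
        [1,2] "park" : (N\S)/N
        [2,3] "song" : N
      [3,4] "the" : N\(N\S)
    [4,5] "in" : (S\PP)\N

[0,1] PP  lex  "chased"
[0,1] S/(S\PP)  >T
[1,2] (N\S)/N  lex  "park"
[2,3] N  lex  "song"
[1,3] N\S  >  k=2
[3,4] N\(N\S)  lex  "the"
[1,4] N  <  k=3
[4,5] (S\PP)\N  lex  "in"
[1,5] S\PP  <  k=4
[0,5] S  >  k=1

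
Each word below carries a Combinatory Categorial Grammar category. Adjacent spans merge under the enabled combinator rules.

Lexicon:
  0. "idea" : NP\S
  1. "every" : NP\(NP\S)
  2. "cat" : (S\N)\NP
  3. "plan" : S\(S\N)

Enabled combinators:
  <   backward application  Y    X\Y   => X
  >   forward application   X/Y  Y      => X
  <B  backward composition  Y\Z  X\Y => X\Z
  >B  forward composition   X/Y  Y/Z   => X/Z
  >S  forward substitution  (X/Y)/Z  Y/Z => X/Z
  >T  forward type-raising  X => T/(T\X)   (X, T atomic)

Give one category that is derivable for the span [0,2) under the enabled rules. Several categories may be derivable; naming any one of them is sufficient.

[0,4] S   <
  [0,3] S\N   <
    [0,2] NP   <
      [0,1] "idea" : NP\S
      [1,2] "every" : NP\(NP\S)
    [2,3] "cat" : (S\N)\NP
  [3,4] "plan" : S\(S\N)

NP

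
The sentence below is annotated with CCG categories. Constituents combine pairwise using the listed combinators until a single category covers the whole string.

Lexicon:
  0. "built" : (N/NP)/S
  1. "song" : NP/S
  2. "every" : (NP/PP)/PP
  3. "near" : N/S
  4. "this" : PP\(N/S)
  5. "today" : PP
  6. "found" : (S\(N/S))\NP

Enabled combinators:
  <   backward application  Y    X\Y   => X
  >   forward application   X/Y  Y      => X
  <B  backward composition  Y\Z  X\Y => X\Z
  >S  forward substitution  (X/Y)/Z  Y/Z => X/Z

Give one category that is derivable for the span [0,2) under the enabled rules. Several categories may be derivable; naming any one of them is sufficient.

[0,7] S   <
  [0,2] N/S   >S
    [0,1] "built" : (N/NP)/S
    [1,2] "song" : NP/S
  [2,7] S\(N/S)   <
    [2,6] NP   >
      [2,5] NP/PP   >
        [2,3] "every" : (NP/PP)/PP
        [3,5] PP   <
          [3,4] "near" : N/S
          [4,5] "this" : PP\(N/S)
      [5,6] "today" : PP
    [6,7] "found" : (S\(N/S))\NP

N/S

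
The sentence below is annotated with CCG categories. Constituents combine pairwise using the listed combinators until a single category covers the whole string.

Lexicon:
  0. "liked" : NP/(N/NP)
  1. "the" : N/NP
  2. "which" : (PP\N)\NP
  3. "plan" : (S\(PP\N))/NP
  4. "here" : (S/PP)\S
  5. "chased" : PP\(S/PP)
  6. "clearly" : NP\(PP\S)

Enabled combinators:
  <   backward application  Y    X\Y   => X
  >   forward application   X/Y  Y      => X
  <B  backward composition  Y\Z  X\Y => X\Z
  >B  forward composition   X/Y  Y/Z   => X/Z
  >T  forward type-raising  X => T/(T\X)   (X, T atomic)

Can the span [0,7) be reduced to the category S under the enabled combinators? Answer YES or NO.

[0,7] S   <
  [0,3] PP\N   <
    [0,2] NP   >
      [0,1] "liked" : NP/(N/NP)
      [1,2] "the" : N/NP
    [2,3] "which" : (PP\N)\NP
  [3,7] S\(PP\N)   >
    [3,4] "plan" : (S\(PP\N))/NP
    [4,7] NP   <
      [4,6] PP\S   <B
        [4,5] "here" : (S/PP)\S
        [5,6] "chased" : PP\(S/PP)
      [6,7] "clearly" : NP\(PP\S)

YES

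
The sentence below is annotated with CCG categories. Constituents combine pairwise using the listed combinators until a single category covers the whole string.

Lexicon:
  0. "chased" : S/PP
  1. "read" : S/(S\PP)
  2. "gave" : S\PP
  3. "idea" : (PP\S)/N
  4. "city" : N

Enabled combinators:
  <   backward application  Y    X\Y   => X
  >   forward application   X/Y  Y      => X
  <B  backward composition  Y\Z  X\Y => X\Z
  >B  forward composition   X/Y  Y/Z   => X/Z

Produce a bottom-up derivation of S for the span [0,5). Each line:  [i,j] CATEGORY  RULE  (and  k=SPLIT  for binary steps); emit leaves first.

[0,5] S   >
  [0,1] "chased" : S/PP
  [1,5] PP   <
    [1,3] S   >
      [1,2] "read" : S/(S\PP)
      [2,3] "gave" : S\PP
    [3,5] PP\S   >
      [3,4] "idea" : (PP\S)/N
      [4,5] "city" : N

[0,1] S/PP  lex  "chased"
[1,2] S/(S\PP)  lex  "read"
[2,3] S\PP  lex  "gave"
[1,3] S  >  k=2
[3,4] (PP\S)/N  lex  "idea"
[4,5] N  lex  "city"
[3,5] PP\S  >  k=4
[1,5] PP  <  k=3
[0,5] S  >  k=1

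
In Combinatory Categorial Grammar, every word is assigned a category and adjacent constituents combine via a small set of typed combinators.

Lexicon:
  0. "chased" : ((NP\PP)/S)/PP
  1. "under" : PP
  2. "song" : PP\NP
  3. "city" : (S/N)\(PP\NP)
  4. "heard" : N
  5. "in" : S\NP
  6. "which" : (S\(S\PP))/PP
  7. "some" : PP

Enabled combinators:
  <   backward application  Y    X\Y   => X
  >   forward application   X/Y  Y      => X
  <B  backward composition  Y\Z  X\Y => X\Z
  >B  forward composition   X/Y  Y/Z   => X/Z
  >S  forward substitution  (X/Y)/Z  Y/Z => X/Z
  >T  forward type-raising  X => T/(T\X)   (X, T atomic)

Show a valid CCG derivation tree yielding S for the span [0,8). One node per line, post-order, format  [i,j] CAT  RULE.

[0,1] ((NP\PP)/S)/PP  lex  "chased"
[1,2] PP  lex  "under"
[0,2] (NP\PP)/S  >  k=1
[2,3] PP\NP  lex  "song"
[3,4] (S/N)\(PP\NP)  lex  "city"
[2,4] S/N  <  k=3
[4,5] N  lex  "heard"
[2,5] S  >  k=4
[0,5] NP\PP  >  k=2
[5,6] S\NP  lex  "in"
[0,6] S\PP  <B  k=5
[6,7] (S\(S\PP))/PP  lex  "which"
[7,8] PP  lex  "some"
[6,8] S\(S\PP)  >  k=7
[0,8] S  <  k=6

[0,8] S   <
  [0,6] S\PP   <B
    [0,5] NP\PP   >
      [0,2] (NP\PP)/S   >
        [0,1] "chased" : ((NP\PP)/S)/PP
        [1,2] "under" : PP
      [2,5] S   >
        [2,4] S/N   <
          [2,3] "song" : PP\NP
          [3,4] "city" : (S/N)\(PP\NP)
        [4,5] "heard" : N
    [5,6] "in" : S\NP
  [6,8] S\(S\PP)   >
    [6,7] "which" : (S\(S\PP))/PP
    [7,8] "some" : PP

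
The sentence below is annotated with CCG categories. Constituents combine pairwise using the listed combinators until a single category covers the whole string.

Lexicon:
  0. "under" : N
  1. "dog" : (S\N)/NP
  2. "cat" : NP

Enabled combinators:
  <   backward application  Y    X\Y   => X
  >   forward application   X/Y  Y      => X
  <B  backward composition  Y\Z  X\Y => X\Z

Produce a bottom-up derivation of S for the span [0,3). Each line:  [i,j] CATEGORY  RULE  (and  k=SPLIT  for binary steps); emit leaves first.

[0,3] S   <
  [0,1] "under" : N
  [1,3] S\N   >
    [1,2] "dog" : (S\N)/NP
    [2,3] "cat" : NP

[0,1] N  lex  "under"
[1,2] (S\N)/NP  lex  "dog"
[2,3] NP  lex  "cat"
[1,3] S\N  >  k=2
[0,3] S  <  k=1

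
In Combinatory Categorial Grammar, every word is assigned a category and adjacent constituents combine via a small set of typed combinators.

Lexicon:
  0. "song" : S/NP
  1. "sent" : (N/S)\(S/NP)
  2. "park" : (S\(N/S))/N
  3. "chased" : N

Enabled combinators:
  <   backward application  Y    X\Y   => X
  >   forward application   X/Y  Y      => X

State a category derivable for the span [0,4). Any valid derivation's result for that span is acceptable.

[0,4] S   <
  [0,2] N/S   <
    [0,1] "song" : S/NP
    [1,2] "sent" : (N/S)\(S/NP)
  [2,4] S\(N/S)   >
    [2,3] "park" : (S\(N/S))/N
    [3,4] "chased" : N

S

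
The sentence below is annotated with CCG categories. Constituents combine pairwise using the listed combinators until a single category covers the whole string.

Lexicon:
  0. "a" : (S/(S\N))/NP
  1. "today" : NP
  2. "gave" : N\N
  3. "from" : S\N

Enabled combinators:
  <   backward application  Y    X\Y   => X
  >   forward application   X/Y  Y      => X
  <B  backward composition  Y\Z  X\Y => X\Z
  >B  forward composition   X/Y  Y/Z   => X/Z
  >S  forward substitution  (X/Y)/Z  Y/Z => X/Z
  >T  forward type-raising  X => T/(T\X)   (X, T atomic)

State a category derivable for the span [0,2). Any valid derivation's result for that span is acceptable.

[0,4] S   >
  [0,2] S/(S\N)   >
    [0,1] "a" : (S/(S\N))/NP
    [1,2] "today" : NP
  [2,4] S\N   <B
    [2,3] "gave" : N\N
    [3,4] "from" : S\N

S/(S\N)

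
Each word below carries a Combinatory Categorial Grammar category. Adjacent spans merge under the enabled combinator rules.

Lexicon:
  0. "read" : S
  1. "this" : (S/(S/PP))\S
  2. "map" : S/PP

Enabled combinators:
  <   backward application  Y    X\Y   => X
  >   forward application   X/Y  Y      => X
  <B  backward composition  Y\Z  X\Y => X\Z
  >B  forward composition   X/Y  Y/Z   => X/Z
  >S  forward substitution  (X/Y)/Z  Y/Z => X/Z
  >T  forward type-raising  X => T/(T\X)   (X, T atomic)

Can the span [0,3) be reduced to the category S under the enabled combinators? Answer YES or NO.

[0,3] S   >
  [0,2] S/(S/PP)   <
    [0,1] "read" : S
    [1,2] "this" : (S/(S/PP))\S
  [2,3] "map" : S/PP

YES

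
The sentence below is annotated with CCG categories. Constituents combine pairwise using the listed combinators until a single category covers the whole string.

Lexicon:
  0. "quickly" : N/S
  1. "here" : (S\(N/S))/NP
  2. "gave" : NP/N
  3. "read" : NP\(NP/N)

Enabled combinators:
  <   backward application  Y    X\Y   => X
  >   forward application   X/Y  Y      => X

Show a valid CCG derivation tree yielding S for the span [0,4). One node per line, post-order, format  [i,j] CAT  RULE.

[0,1] N/S  lex  "quickly"
[1,2] (S\(N/S))/NP  lex  "here"
[2,3] NP/N  lex  "gave"
[3,4] NP\(NP/N)  lex  "read"
[2,4] NP  <  k=3
[1,4] S\(N/S)  >  k=2
[0,4] S  <  k=1

[0,4] S   <
  [0,1] "quickly" : N/S
  [1,4] S\(N/S)   >
    [1,2] "here" : (S\(N/S))/NP
    [2,4] NP   <
      [2,3] "gave" : NP/N
      [3,4] "read" : NP\(NP/N)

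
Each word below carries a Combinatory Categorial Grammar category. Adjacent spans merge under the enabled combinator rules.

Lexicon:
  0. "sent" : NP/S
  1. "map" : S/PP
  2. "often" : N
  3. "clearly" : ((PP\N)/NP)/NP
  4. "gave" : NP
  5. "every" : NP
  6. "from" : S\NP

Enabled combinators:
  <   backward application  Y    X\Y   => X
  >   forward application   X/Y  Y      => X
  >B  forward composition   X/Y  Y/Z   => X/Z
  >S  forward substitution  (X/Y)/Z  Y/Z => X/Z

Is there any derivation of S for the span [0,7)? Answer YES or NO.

YES

[0,7] S   <
  [0,6] NP   >
    [0,1] "sent" : NP/S
    [1,6] S   >
      [1,2] "map" : S/PP
      [2,6] PP   <
        [2,3] "often" : N
        [3,6] PP\N   >
          [3,5] (PP\N)/NP   >
            [3,4] "clearly" : ((PP\N)/NP)/NP
            [4,5] "gave" : NP
          [5,6] "every" : NP
  [6,7] "from" : S\NP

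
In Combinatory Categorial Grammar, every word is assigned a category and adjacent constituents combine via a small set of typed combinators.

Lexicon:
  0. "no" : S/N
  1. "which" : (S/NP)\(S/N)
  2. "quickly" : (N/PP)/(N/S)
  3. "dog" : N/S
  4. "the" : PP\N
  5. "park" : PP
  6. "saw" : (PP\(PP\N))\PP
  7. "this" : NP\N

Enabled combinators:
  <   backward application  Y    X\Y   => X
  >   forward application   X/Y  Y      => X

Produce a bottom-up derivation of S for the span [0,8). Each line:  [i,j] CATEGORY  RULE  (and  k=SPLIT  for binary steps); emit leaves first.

[0,8] S   >
  [0,2] S/NP   <
    [0,1] "no" : S/N
    [1,2] "which" : (S/NP)\(S/N)
  [2,8] NP   <
    [2,7] N   >
      [2,4] N/PP   >
        [2,3] "quickly" : (N/PP)/(N/S)
        [3,4] "dog" : N/S
      [4,7] PP   <
        [4,5] "the" : PP\N
        [5,7] PP\(PP\N)   <
          [5,6] "park" : PP
          [6,7] "saw" : (PP\(PP\N))\PP
    [7,8] "this" : NP\N

[0,1] S/N  lex  "no"
[1,2] (S/NP)\(S/N)  lex  "which"
[0,2] S/NP  <  k=1
[2,3] (N/PP)/(N/S)  lex  "quickly"
[3,4] N/S  lex  "dog"
[2,4] N/PP  >  k=3
[4,5] PP\N  lex  "the"
[5,6] PP  lex  "park"
[6,7] (PP\(PP\N))\PP  lex  "saw"
[5,7] PP\(PP\N)  <  k=6
[4,7] PP  <  k=5
[2,7] N  >  k=4
[7,8] NP\N  lex  "this"
[2,8] NP  <  k=7
[0,8] S  >  k=2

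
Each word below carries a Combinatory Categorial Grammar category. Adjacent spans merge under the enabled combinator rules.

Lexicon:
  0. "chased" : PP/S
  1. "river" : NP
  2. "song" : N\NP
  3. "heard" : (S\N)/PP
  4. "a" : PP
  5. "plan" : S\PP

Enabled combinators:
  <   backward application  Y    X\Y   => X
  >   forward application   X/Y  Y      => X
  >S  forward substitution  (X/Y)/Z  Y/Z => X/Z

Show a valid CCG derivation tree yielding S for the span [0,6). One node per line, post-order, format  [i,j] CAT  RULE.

[0,6] S   <
  [0,5] PP   >
    [0,1] "chased" : PP/S
    [1,5] S   <
      [1,3] N   <
        [1,2] "river" : NP
        [2,3] "song" : N\NP
      [3,5] S\N   >
        [3,4] "heard" : (S\N)/PP
        [4,5] "a" : PP
  [5,6] "plan" : S\PP

[0,1] PP/S  lex  "chased"
[1,2] NP  lex  "river"
[2,3] N\NP  lex  "song"
[1,3] N  <  k=2
[3,4] (S\N)/PP  lex  "heard"
[4,5] PP  lex  "a"
[3,5] S\N  >  k=4
[1,5] S  <  k=3
[0,5] PP  >  k=1
[5,6] S\PP  lex  "plan"
[0,6] S  <  k=5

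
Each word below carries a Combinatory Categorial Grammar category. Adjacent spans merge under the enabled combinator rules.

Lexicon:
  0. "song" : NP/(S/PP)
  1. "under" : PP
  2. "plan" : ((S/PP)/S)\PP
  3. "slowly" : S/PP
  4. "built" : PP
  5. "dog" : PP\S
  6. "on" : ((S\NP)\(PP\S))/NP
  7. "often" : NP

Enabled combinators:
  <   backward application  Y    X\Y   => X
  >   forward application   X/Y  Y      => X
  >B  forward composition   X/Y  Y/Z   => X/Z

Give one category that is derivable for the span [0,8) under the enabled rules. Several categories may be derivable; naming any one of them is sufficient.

S

[0,8] S   <
  [0,5] NP   >
    [0,1] "song" : NP/(S/PP)
    [1,5] S/PP   >
      [1,3] (S/PP)/S   <
        [1,2] "under" : PP
        [2,3] "plan" : ((S/PP)/S)\PP
      [3,5] S   >
        [3,4] "slowly" : S/PP
        [4,5] "built" : PP
  [5,8] S\NP   <
    [5,6] "dog" : PP\S
    [6,8] (S\NP)\(PP\S)   >
      [6,7] "on" : ((S\NP)\(PP\S))/NP
      [7,8] "often" : NP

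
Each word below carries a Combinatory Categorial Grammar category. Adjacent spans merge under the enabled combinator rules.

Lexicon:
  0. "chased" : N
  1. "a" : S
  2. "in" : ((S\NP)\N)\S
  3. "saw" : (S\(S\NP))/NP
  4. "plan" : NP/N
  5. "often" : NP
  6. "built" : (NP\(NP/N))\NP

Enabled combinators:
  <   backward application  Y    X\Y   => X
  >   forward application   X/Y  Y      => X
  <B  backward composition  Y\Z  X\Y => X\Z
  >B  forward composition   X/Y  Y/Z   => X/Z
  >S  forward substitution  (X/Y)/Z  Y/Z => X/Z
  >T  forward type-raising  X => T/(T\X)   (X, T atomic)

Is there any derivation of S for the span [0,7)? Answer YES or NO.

YES

[0,7] S   <
  [0,3] S\NP   <
    [0,1] "chased" : N
    [1,3] (S\NP)\N   <
      [1,2] "a" : S
      [2,3] "in" : ((S\NP)\N)\S
  [3,7] S\(S\NP)   >
    [3,4] "saw" : (S\(S\NP))/NP
    [4,7] NP   <
      [4,5] "plan" : NP/N
      [5,7] NP\(NP/N)   <
        [5,6] "often" : NP
        [6,7] "built" : (NP\(NP/N))\NP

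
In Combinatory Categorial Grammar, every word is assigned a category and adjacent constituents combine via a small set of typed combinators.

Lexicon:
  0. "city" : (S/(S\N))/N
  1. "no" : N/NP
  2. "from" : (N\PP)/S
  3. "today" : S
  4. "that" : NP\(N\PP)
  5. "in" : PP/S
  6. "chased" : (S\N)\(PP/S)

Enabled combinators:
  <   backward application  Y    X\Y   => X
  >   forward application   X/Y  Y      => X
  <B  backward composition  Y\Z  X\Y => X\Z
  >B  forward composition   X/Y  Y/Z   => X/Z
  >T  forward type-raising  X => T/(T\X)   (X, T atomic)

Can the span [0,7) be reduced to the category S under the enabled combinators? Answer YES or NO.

YES

[0,7] S   >
  [0,5] S/(S\N)   >
    [0,1] "city" : (S/(S\N))/N
    [1,5] N   >
      [1,2] "no" : N/NP
      [2,5] NP   <
        [2,4] N\PP   >
          [2,3] "from" : (N\PP)/S
          [3,4] "today" : S
        [4,5] "that" : NP\(N\PP)
  [5,7] S\N   <
    [5,6] "in" : PP/S
    [6,7] "chased" : (S\N)\(PP/S)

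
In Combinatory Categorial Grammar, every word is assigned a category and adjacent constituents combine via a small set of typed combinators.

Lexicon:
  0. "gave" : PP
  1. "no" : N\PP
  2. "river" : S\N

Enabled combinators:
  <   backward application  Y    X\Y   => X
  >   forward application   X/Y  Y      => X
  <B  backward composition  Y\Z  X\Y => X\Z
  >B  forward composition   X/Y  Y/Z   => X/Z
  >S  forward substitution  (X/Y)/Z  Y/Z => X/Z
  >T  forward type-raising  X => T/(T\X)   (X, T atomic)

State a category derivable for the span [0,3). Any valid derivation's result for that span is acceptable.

[0,3] S   >
  [0,1] S/(S\PP)   >T
    [0,1] "gave" : PP
  [1,3] S\PP   <B
    [1,2] "no" : N\PP
    [2,3] "river" : S\N

S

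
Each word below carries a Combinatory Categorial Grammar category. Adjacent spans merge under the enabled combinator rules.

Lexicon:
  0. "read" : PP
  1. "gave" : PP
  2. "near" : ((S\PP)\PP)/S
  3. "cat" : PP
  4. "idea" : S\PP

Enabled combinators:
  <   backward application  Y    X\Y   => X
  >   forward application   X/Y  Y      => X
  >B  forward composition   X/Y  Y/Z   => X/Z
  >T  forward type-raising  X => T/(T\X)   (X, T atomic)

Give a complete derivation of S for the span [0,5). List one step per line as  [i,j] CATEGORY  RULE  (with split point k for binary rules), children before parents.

[0,5] S   >
  [0,1] S/(S\PP)   >T
    [0,1] "read" : PP
  [1,5] S\PP   <
    [1,2] "gave" : PP
    [2,5] (S\PP)\PP   >
      [2,3] "near" : ((S\PP)\PP)/S
      [3,5] S   >
        [3,4] S/(S\PP)   >T
          [3,4] "cat" : PP
        [4,5] "idea" : S\PP

[0,1] PP  lex  "read"
[0,1] S/(S\PP)  >T
[1,2] PP  lex  "gave"
[2,3] ((S\PP)\PP)/S  lex  "near"
[3,4] PP  lex  "cat"
[3,4] S/(S\PP)  >T
[4,5] S\PP  lex  "idea"
[3,5] S  >  k=4
[2,5] (S\PP)\PP  >  k=3
[1,5] S\PP  <  k=2
[0,5] S  >  k=1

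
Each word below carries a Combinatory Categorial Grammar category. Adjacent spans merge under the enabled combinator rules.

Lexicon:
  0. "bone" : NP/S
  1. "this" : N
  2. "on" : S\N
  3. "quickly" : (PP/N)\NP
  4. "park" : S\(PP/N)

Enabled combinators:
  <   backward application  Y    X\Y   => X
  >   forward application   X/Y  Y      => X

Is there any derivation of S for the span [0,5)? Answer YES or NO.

[0,5] S   <
  [0,4] PP/N   <
    [0,3] NP   >
      [0,1] "bone" : NP/S
      [1,3] S   <
        [1,2] "this" : N
        [2,3] "on" : S\N
    [3,4] "quickly" : (PP/N)\NP
  [4,5] "park" : S\(PP/N)

YES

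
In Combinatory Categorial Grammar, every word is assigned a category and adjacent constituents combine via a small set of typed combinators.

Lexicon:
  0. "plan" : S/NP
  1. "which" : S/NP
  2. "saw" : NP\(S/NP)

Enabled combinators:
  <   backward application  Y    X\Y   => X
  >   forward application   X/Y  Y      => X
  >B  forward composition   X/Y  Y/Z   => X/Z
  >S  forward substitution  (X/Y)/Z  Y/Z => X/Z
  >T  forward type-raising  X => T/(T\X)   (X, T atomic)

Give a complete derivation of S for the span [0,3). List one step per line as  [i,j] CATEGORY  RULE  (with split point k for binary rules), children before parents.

[0,3] S   >
  [0,1] "plan" : S/NP
  [1,3] NP   <
    [1,2] "which" : S/NP
    [2,3] "saw" : NP\(S/NP)

[0,1] S/NP  lex  "plan"
[1,2] S/NP  lex  "which"
[2,3] NP\(S/NP)  lex  "saw"
[1,3] NP  <  k=2
[0,3] S  >  k=1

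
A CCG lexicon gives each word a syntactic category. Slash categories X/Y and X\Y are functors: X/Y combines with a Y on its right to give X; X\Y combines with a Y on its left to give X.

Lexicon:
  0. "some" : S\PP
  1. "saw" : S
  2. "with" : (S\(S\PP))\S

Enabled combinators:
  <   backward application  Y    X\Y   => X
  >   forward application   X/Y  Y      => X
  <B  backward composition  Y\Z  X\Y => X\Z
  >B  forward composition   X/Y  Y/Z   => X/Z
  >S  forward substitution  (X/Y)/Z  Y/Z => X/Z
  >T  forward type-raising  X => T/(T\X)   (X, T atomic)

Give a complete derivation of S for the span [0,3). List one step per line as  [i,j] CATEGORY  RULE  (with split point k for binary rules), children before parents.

[0,1] S\PP  lex  "some"
[1,2] S  lex  "saw"
[2,3] (S\(S\PP))\S  lex  "with"
[1,3] S\(S\PP)  <  k=2
[0,3] S  <  k=1

[0,3] S   <
  [0,1] "some" : S\PP
  [1,3] S\(S\PP)   <
    [1,2] "saw" : S
    [2,3] "with" : (S\(S\PP))\S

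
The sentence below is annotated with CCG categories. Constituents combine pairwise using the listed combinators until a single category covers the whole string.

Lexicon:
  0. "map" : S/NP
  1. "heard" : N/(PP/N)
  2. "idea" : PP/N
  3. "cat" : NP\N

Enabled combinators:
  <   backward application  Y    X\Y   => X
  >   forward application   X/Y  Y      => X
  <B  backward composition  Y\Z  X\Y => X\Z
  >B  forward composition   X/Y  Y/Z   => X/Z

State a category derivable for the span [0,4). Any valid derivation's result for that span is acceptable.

[0,4] S   >
  [0,1] "map" : S/NP
  [1,4] NP   <
    [1,3] N   >
      [1,2] "heard" : N/(PP/N)
      [2,3] "idea" : PP/N
    [3,4] "cat" : NP\N

S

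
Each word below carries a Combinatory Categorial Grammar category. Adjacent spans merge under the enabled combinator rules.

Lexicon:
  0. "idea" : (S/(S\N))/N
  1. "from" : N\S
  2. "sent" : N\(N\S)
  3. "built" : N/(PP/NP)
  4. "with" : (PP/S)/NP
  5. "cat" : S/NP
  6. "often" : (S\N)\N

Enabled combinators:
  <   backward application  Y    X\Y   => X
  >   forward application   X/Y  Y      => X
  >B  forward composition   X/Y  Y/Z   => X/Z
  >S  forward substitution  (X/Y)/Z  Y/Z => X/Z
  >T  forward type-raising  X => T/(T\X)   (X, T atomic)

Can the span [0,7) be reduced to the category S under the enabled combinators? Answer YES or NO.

[0,7] S   >
  [0,3] S/(S\N)   >
    [0,1] "idea" : (S/(S\N))/N
    [1,3] N   <
      [1,2] "from" : N\S
      [2,3] "sent" : N\(N\S)
  [3,7] S\N   <
    [3,6] N   >
      [3,4] "built" : N/(PP/NP)
      [4,6] PP/NP   >S
        [4,5] "with" : (PP/S)/NP
        [5,6] "cat" : S/NP
    [6,7] "often" : (S\N)\N

YES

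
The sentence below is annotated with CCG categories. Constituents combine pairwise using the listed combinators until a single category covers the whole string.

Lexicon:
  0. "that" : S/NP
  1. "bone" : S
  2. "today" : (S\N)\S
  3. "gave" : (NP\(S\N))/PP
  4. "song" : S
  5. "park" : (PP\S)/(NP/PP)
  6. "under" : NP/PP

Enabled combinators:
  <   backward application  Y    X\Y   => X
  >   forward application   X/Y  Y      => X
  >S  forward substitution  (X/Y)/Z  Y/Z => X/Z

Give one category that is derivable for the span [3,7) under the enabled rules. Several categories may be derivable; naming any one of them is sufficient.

[0,7] S   >
  [0,1] "that" : S/NP
  [1,7] NP   <
    [1,3] S\N   <
      [1,2] "bone" : S
      [2,3] "today" : (S\N)\S
    [3,7] NP\(S\N)   >
      [3,4] "gave" : (NP\(S\N))/PP
      [4,7] PP   <
        [4,5] "song" : S
        [5,7] PP\S   >
          [5,6] "park" : (PP\S)/(NP/PP)
          [6,7] "under" : NP/PP

NP\(S\N)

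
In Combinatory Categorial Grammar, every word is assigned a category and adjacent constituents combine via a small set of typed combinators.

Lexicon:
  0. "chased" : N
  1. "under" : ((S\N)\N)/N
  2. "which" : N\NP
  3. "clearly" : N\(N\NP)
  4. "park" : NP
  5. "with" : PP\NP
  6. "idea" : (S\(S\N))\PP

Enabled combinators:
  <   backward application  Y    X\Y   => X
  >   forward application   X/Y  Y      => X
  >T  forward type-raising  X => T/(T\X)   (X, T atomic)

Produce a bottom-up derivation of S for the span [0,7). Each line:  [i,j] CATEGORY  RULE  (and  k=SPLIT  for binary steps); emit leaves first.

[0,1] N  lex  "chased"
[1,2] ((S\N)\N)/N  lex  "under"
[2,3] N\NP  lex  "which"
[3,4] N\(N\NP)  lex  "clearly"
[2,4] N  <  k=3
[1,4] (S\N)\N  >  k=2
[0,4] S\N  <  k=1
[4,5] NP  lex  "park"
[5,6] PP\NP  lex  "with"
[4,6] PP  <  k=5
[6,7] (S\(S\N))\PP  lex  "idea"
[4,7] S\(S\N)  <  k=6
[0,7] S  <  k=4

[0,7] S   <
  [0,4] S\N   <
    [0,1] "chased" : N
    [1,4] (S\N)\N   >
      [1,2] "under" : ((S\N)\N)/N
      [2,4] N   <
        [2,3] "which" : N\NP
        [3,4] "clearly" : N\(N\NP)
  [4,7] S\(S\N)   <
    [4,6] PP   <
      [4,5] "park" : NP
      [5,6] "with" : PP\NP
    [6,7] "idea" : (S\(S\N))\PP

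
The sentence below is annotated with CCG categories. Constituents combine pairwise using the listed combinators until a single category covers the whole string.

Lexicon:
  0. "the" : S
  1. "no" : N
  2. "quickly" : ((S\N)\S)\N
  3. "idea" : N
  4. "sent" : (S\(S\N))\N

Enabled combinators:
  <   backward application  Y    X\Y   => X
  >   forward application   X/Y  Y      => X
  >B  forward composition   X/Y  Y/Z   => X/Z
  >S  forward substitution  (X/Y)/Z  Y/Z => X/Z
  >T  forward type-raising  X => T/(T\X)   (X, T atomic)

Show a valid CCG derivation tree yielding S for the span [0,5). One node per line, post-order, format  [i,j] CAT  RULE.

[0,1] S  lex  "the"
[1,2] N  lex  "no"
[2,3] ((S\N)\S)\N  lex  "quickly"
[1,3] (S\N)\S  <  k=2
[0,3] S\N  <  k=1
[3,4] N  lex  "idea"
[4,5] (S\(S\N))\N  lex  "sent"
[3,5] S\(S\N)  <  k=4
[0,5] S  <  k=3

[0,5] S   <
  [0,3] S\N   <
    [0,1] "the" : S
    [1,3] (S\N)\S   <
      [1,2] "no" : N
      [2,3] "quickly" : ((S\N)\S)\N
  [3,5] S\(S\N)   <
    [3,4] "idea" : N
    [4,5] "sent" : (S\(S\N))\N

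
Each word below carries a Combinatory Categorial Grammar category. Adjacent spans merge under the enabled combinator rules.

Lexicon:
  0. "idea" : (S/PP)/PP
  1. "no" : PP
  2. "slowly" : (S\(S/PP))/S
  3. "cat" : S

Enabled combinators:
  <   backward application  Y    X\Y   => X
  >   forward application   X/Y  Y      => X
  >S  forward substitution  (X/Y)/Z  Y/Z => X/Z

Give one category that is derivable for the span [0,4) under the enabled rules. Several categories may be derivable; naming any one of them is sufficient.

[0,4] S   <
  [0,2] S/PP   >
    [0,1] "idea" : (S/PP)/PP
    [1,2] "no" : PP
  [2,4] S\(S/PP)   >
    [2,3] "slowly" : (S\(S/PP))/S
    [3,4] "cat" : S

S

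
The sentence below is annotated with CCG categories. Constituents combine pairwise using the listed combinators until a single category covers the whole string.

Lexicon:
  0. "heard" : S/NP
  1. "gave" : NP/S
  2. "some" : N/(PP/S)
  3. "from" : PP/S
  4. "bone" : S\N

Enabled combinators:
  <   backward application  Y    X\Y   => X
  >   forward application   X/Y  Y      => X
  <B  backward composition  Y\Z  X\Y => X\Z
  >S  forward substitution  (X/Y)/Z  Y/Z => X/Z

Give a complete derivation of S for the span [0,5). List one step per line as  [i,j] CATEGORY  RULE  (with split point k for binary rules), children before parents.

[0,1] S/NP  lex  "heard"
[1,2] NP/S  lex  "gave"
[2,3] N/(PP/S)  lex  "some"
[3,4] PP/S  lex  "from"
[2,4] N  >  k=3
[4,5] S\N  lex  "bone"
[2,5] S  <  k=4
[1,5] NP  >  k=2
[0,5] S  >  k=1

[0,5] S   >
  [0,1] "heard" : S/NP
  [1,5] NP   >
    [1,2] "gave" : NP/S
    [2,5] S   <
      [2,4] N   >
        [2,3] "some" : N/(PP/S)
        [3,4] "from" : PP/S
      [4,5] "bone" : S\N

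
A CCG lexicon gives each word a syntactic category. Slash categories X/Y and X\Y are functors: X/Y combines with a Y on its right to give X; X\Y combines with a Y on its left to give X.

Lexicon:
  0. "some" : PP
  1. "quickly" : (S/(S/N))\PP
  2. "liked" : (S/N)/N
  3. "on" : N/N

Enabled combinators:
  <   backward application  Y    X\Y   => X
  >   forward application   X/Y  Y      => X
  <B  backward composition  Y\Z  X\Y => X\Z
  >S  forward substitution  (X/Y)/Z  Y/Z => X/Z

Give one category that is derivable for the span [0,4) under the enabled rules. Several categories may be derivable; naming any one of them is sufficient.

S

[0,4] S   >
  [0,2] S/(S/N)   <
    [0,1] "some" : PP
    [1,2] "quickly" : (S/(S/N))\PP
  [2,4] S/N   >S
    [2,3] "liked" : (S/N)/N
    [3,4] "on" : N/N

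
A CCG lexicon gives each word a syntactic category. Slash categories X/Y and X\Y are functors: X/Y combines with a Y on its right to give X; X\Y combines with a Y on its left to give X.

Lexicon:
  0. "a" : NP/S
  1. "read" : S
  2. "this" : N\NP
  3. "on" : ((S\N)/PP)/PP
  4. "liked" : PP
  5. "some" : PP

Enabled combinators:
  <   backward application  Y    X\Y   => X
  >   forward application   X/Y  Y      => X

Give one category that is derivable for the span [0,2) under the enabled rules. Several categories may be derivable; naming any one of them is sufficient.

NP

[0,6] S   <
  [0,3] N   <
    [0,2] NP   >
      [0,1] "a" : NP/S
      [1,2] "read" : S
    [2,3] "this" : N\NP
  [3,6] S\N   >
    [3,5] (S\N)/PP   >
      [3,4] "on" : ((S\N)/PP)/PP
      [4,5] "liked" : PP
    [5,6] "some" : PP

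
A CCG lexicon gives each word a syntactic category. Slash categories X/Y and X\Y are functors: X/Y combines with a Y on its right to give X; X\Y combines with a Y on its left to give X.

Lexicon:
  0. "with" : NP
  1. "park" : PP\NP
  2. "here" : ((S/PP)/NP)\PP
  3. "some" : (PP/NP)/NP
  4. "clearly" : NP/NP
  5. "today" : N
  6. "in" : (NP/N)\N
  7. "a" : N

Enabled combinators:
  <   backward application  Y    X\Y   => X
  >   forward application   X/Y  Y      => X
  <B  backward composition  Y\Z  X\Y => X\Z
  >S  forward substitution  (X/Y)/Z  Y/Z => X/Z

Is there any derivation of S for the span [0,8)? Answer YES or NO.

YES

[0,8] S   >
  [0,5] S/NP   >S
    [0,3] (S/PP)/NP   <
      [0,2] PP   <
        [0,1] "with" : NP
        [1,2] "park" : PP\NP
      [2,3] "here" : ((S/PP)/NP)\PP
    [3,5] PP/NP   >S
      [3,4] "some" : (PP/NP)/NP
      [4,5] "clearly" : NP/NP
  [5,8] NP   >
    [5,7] NP/N   <
      [5,6] "today" : N
      [6,7] "in" : (NP/N)\N
    [7,8] "a" : N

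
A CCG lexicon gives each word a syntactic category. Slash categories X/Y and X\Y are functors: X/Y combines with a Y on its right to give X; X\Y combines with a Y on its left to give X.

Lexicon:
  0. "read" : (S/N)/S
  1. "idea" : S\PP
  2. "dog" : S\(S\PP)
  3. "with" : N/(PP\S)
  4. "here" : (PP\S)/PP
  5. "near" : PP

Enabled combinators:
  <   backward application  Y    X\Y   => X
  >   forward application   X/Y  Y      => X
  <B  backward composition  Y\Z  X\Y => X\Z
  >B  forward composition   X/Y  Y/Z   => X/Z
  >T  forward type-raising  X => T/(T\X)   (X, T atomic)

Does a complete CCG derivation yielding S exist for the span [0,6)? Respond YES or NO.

[0,6] S   >
  [0,3] S/N   >
    [0,1] "read" : (S/N)/S
    [1,3] S   <
      [1,2] "idea" : S\PP
      [2,3] "dog" : S\(S\PP)
  [3,6] N   >
    [3,5] N/PP   >B
      [3,4] "with" : N/(PP\S)
      [4,5] "here" : (PP\S)/PP
    [5,6] "near" : PP

YES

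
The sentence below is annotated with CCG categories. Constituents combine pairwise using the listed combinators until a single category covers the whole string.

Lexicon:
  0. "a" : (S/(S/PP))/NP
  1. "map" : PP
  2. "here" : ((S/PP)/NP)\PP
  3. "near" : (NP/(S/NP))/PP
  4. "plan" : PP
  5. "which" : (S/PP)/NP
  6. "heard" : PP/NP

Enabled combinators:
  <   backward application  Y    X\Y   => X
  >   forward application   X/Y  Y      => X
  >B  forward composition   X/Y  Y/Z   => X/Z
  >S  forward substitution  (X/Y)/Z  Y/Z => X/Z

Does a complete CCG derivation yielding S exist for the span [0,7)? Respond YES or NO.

[0,7] S   >
  [0,3] S/NP   >S
    [0,1] "a" : (S/(S/PP))/NP
    [1,3] (S/PP)/NP   <
      [1,2] "map" : PP
      [2,3] "here" : ((S/PP)/NP)\PP
  [3,7] NP   >
    [3,5] NP/(S/NP)   >
      [3,4] "near" : (NP/(S/NP))/PP
      [4,5] "plan" : PP
    [5,7] S/NP   >S
      [5,6] "which" : (S/PP)/NP
      [6,7] "heard" : PP/NP

YES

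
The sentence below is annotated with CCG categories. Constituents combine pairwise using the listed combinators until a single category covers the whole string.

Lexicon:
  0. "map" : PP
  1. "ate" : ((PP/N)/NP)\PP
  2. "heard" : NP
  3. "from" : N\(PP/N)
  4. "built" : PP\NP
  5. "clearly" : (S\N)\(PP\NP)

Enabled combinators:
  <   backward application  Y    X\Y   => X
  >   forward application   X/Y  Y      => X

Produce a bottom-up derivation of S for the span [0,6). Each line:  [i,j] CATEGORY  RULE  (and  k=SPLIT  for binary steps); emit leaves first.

[0,1] PP  lex  "map"
[1,2] ((PP/N)/NP)\PP  lex  "ate"
[0,2] (PP/N)/NP  <  k=1
[2,3] NP  lex  "heard"
[0,3] PP/N  >  k=2
[3,4] N\(PP/N)  lex  "from"
[0,4] N  <  k=3
[4,5] PP\NP  lex  "built"
[5,6] (S\N)\(PP\NP)  lex  "clearly"
[4,6] S\N  <  k=5
[0,6] S  <  k=4

[0,6] S   <
  [0,4] N   <
    [0,3] PP/N   >
      [0,2] (PP/N)/NP   <
        [0,1] "map" : PP
        [1,2] "ate" : ((PP/N)/NP)\PP
      [2,3] "heard" : NP
    [3,4] "from" : N\(PP/N)
  [4,6] S\N   <
    [4,5] "built" : PP\NP
    [5,6] "clearly" : (S\N)\(PP\NP)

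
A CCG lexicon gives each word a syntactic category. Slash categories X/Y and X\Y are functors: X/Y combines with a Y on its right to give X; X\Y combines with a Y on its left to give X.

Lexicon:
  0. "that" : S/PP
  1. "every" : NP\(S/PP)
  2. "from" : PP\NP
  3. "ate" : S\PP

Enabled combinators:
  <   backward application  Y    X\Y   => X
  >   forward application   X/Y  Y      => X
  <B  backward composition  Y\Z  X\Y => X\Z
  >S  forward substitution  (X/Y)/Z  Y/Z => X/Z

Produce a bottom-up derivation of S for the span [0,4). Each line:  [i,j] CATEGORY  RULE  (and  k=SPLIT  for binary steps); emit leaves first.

[0,4] S   <
  [0,2] NP   <
    [0,1] "that" : S/PP
    [1,2] "every" : NP\(S/PP)
  [2,4] S\NP   <B
    [2,3] "from" : PP\NP
    [3,4] "ate" : S\PP

[0,1] S/PP  lex  "that"
[1,2] NP\(S/PP)  lex  "every"
[0,2] NP  <  k=1
[2,3] PP\NP  lex  "from"
[3,4] S\PP  lex  "ate"
[2,4] S\NP  <B  k=3
[0,4] S  <  k=2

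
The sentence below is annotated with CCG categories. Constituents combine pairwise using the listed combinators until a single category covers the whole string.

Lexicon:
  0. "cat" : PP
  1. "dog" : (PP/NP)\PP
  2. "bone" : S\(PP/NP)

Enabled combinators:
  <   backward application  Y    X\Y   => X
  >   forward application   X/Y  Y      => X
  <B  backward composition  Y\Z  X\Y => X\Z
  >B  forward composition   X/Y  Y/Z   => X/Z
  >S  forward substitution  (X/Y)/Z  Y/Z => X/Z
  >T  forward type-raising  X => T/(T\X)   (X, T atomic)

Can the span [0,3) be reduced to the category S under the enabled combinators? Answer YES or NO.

YES

[0,3] S   <
  [0,2] PP/NP   <
    [0,1] "cat" : PP
    [1,2] "dog" : (PP/NP)\PP
  [2,3] "bone" : S\(PP/NP)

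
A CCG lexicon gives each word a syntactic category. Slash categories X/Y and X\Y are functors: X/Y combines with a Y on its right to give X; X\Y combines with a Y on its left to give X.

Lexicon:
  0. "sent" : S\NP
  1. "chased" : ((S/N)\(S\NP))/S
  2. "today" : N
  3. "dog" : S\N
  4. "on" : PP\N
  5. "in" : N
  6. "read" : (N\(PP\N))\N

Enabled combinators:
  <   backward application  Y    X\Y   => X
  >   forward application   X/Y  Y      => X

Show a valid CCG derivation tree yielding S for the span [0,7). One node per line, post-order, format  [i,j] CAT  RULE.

[0,1] S\NP  lex  "sent"
[1,2] ((S/N)\(S\NP))/S  lex  "chased"
[2,3] N  lex  "today"
[3,4] S\N  lex  "dog"
[2,4] S  <  k=3
[1,4] (S/N)\(S\NP)  >  k=2
[0,4] S/N  <  k=1
[4,5] PP\N  lex  "on"
[5,6] N  lex  "in"
[6,7] (N\(PP\N))\N  lex  "read"
[5,7] N\(PP\N)  <  k=6
[4,7] N  <  k=5
[0,7] S  >  k=4

[0,7] S   >
  [0,4] S/N   <
    [0,1] "sent" : S\NP
    [1,4] (S/N)\(S\NP)   >
      [1,2] "chased" : ((S/N)\(S\NP))/S
      [2,4] S   <
        [2,3] "today" : N
        [3,4] "dog" : S\N
  [4,7] N   <
    [4,5] "on" : PP\N
    [5,7] N\(PP\N)   <
      [5,6] "in" : N
      [6,7] "read" : (N\(PP\N))\N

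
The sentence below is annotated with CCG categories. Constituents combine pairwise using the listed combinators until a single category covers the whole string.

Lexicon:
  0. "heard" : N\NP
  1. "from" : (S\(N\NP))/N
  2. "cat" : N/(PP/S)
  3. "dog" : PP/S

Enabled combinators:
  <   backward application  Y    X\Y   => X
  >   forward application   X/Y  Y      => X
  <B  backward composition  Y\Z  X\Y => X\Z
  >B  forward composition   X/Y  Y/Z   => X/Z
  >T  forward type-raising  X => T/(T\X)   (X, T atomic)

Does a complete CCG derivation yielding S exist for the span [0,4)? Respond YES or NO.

YES

[0,4] S   <
  [0,1] "heard" : N\NP
  [1,4] S\(N\NP)   >
    [1,2] "from" : (S\(N\NP))/N
    [2,4] N   >
      [2,3] "cat" : N/(PP/S)
      [3,4] "dog" : PP/S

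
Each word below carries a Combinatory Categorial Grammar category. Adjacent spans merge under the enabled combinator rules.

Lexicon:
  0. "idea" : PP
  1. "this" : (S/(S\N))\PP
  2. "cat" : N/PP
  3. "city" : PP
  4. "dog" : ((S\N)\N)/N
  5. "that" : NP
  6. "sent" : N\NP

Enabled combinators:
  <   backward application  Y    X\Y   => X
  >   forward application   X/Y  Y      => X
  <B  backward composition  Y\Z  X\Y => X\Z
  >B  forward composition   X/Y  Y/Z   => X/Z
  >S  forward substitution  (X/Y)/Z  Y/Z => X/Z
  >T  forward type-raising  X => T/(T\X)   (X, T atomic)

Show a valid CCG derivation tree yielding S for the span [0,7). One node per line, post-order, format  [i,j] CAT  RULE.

[0,7] S   >
  [0,2] S/(S\N)   <
    [0,1] "idea" : PP
    [1,2] "this" : (S/(S\N))\PP
  [2,7] S\N   <
    [2,4] N   >
      [2,3] "cat" : N/PP
      [3,4] "city" : PP
    [4,7] (S\N)\N   >
      [4,5] "dog" : ((S\N)\N)/N
      [5,7] N   >
        [5,6] N/(N\NP)   >T
          [5,6] "that" : NP
        [6,7] "sent" : N\NP

[0,1] PP  lex  "idea"
[1,2] (S/(S\N))\PP  lex  "this"
[0,2] S/(S\N)  <  k=1
[2,3] N/PP  lex  "cat"
[3,4] PP  lex  "city"
[2,4] N  >  k=3
[4,5] ((S\N)\N)/N  lex  "dog"
[5,6] NP  lex  "that"
[5,6] N/(N\NP)  >T
[6,7] N\NP  lex  "sent"
[5,7] N  >  k=6
[4,7] (S\N)\N  >  k=5
[2,7] S\N  <  k=4
[0,7] S  >  k=2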